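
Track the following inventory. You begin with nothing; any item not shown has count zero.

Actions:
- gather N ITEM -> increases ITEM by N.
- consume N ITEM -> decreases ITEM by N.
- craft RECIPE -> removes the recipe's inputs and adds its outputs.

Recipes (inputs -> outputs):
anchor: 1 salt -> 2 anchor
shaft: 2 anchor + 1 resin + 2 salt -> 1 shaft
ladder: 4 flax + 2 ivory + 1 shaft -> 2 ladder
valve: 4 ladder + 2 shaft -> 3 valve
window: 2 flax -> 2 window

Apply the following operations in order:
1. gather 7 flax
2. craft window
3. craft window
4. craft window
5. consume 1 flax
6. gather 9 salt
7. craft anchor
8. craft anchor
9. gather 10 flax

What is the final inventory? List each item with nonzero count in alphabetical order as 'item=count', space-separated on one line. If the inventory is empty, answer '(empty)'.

Answer: anchor=4 flax=10 salt=7 window=6

Derivation:
After 1 (gather 7 flax): flax=7
After 2 (craft window): flax=5 window=2
After 3 (craft window): flax=3 window=4
After 4 (craft window): flax=1 window=6
After 5 (consume 1 flax): window=6
After 6 (gather 9 salt): salt=9 window=6
After 7 (craft anchor): anchor=2 salt=8 window=6
After 8 (craft anchor): anchor=4 salt=7 window=6
After 9 (gather 10 flax): anchor=4 flax=10 salt=7 window=6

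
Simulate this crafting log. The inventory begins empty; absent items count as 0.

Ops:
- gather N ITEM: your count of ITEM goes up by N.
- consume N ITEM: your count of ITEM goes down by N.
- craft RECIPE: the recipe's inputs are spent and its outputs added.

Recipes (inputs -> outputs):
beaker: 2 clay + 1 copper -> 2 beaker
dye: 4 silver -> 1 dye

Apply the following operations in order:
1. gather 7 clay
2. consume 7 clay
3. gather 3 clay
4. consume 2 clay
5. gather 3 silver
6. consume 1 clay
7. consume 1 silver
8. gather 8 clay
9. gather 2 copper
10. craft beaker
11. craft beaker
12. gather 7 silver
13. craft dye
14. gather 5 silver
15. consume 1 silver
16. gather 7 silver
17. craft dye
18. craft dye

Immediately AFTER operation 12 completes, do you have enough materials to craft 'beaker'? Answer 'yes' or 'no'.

After 1 (gather 7 clay): clay=7
After 2 (consume 7 clay): (empty)
After 3 (gather 3 clay): clay=3
After 4 (consume 2 clay): clay=1
After 5 (gather 3 silver): clay=1 silver=3
After 6 (consume 1 clay): silver=3
After 7 (consume 1 silver): silver=2
After 8 (gather 8 clay): clay=8 silver=2
After 9 (gather 2 copper): clay=8 copper=2 silver=2
After 10 (craft beaker): beaker=2 clay=6 copper=1 silver=2
After 11 (craft beaker): beaker=4 clay=4 silver=2
After 12 (gather 7 silver): beaker=4 clay=4 silver=9

Answer: no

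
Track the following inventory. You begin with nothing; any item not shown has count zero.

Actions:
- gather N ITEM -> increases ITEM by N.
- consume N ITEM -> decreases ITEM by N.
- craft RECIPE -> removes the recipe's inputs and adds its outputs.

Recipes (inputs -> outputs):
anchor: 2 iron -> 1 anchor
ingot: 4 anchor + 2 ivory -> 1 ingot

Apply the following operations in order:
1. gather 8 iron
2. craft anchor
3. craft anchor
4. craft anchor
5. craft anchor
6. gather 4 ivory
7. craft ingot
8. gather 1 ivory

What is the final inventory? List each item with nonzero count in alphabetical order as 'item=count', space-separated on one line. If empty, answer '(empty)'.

After 1 (gather 8 iron): iron=8
After 2 (craft anchor): anchor=1 iron=6
After 3 (craft anchor): anchor=2 iron=4
After 4 (craft anchor): anchor=3 iron=2
After 5 (craft anchor): anchor=4
After 6 (gather 4 ivory): anchor=4 ivory=4
After 7 (craft ingot): ingot=1 ivory=2
After 8 (gather 1 ivory): ingot=1 ivory=3

Answer: ingot=1 ivory=3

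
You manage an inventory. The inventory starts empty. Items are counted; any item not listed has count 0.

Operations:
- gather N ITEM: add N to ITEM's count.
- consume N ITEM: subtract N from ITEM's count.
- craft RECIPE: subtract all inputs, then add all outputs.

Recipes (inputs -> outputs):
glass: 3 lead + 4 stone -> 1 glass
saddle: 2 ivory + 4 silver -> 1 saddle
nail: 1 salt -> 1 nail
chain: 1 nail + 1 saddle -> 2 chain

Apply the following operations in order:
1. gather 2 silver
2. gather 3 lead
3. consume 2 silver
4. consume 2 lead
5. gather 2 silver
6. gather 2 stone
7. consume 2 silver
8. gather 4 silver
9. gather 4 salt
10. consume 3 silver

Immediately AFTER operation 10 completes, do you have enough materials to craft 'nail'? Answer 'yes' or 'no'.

Answer: yes

Derivation:
After 1 (gather 2 silver): silver=2
After 2 (gather 3 lead): lead=3 silver=2
After 3 (consume 2 silver): lead=3
After 4 (consume 2 lead): lead=1
After 5 (gather 2 silver): lead=1 silver=2
After 6 (gather 2 stone): lead=1 silver=2 stone=2
After 7 (consume 2 silver): lead=1 stone=2
After 8 (gather 4 silver): lead=1 silver=4 stone=2
After 9 (gather 4 salt): lead=1 salt=4 silver=4 stone=2
After 10 (consume 3 silver): lead=1 salt=4 silver=1 stone=2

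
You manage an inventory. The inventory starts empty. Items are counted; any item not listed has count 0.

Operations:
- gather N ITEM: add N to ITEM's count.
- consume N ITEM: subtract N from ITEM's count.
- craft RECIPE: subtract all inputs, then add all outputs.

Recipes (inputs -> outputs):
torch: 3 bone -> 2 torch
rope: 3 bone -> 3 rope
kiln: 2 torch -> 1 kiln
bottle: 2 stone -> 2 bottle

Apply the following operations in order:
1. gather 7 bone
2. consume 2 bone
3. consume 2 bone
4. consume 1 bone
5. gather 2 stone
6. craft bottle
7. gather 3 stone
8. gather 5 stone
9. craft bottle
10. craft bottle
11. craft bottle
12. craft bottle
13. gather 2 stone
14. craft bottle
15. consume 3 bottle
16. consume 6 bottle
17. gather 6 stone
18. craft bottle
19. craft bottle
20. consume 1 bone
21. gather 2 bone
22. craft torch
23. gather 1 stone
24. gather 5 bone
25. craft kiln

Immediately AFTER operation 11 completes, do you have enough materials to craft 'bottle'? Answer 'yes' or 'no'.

Answer: yes

Derivation:
After 1 (gather 7 bone): bone=7
After 2 (consume 2 bone): bone=5
After 3 (consume 2 bone): bone=3
After 4 (consume 1 bone): bone=2
After 5 (gather 2 stone): bone=2 stone=2
After 6 (craft bottle): bone=2 bottle=2
After 7 (gather 3 stone): bone=2 bottle=2 stone=3
After 8 (gather 5 stone): bone=2 bottle=2 stone=8
After 9 (craft bottle): bone=2 bottle=4 stone=6
After 10 (craft bottle): bone=2 bottle=6 stone=4
After 11 (craft bottle): bone=2 bottle=8 stone=2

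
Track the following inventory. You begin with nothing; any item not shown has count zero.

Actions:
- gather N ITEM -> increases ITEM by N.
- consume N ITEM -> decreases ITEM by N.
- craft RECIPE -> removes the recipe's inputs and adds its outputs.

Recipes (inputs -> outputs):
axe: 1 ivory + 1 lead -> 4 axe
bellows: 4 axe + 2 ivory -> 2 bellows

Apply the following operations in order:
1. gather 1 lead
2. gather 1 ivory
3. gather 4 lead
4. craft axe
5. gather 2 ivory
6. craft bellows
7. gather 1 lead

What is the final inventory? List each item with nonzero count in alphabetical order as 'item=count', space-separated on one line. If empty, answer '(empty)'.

Answer: bellows=2 lead=5

Derivation:
After 1 (gather 1 lead): lead=1
After 2 (gather 1 ivory): ivory=1 lead=1
After 3 (gather 4 lead): ivory=1 lead=5
After 4 (craft axe): axe=4 lead=4
After 5 (gather 2 ivory): axe=4 ivory=2 lead=4
After 6 (craft bellows): bellows=2 lead=4
After 7 (gather 1 lead): bellows=2 lead=5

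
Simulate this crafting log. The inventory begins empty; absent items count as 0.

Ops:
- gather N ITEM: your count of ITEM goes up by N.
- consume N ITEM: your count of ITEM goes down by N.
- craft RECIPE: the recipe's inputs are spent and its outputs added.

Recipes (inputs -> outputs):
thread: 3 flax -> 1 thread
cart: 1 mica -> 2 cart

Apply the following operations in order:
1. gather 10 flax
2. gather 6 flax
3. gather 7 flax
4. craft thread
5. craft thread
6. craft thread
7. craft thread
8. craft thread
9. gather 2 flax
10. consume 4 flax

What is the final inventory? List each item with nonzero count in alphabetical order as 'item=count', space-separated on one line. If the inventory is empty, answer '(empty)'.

Answer: flax=6 thread=5

Derivation:
After 1 (gather 10 flax): flax=10
After 2 (gather 6 flax): flax=16
After 3 (gather 7 flax): flax=23
After 4 (craft thread): flax=20 thread=1
After 5 (craft thread): flax=17 thread=2
After 6 (craft thread): flax=14 thread=3
After 7 (craft thread): flax=11 thread=4
After 8 (craft thread): flax=8 thread=5
After 9 (gather 2 flax): flax=10 thread=5
After 10 (consume 4 flax): flax=6 thread=5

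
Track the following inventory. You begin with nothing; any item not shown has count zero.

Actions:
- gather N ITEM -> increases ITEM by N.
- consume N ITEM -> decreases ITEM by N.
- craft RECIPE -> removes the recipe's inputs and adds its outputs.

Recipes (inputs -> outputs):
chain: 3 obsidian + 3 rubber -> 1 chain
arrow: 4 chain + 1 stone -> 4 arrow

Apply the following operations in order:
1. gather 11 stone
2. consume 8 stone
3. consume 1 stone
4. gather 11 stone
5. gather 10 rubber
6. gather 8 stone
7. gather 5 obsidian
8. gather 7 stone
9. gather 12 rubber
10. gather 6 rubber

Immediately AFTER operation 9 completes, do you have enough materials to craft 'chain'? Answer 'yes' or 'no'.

After 1 (gather 11 stone): stone=11
After 2 (consume 8 stone): stone=3
After 3 (consume 1 stone): stone=2
After 4 (gather 11 stone): stone=13
After 5 (gather 10 rubber): rubber=10 stone=13
After 6 (gather 8 stone): rubber=10 stone=21
After 7 (gather 5 obsidian): obsidian=5 rubber=10 stone=21
After 8 (gather 7 stone): obsidian=5 rubber=10 stone=28
After 9 (gather 12 rubber): obsidian=5 rubber=22 stone=28

Answer: yes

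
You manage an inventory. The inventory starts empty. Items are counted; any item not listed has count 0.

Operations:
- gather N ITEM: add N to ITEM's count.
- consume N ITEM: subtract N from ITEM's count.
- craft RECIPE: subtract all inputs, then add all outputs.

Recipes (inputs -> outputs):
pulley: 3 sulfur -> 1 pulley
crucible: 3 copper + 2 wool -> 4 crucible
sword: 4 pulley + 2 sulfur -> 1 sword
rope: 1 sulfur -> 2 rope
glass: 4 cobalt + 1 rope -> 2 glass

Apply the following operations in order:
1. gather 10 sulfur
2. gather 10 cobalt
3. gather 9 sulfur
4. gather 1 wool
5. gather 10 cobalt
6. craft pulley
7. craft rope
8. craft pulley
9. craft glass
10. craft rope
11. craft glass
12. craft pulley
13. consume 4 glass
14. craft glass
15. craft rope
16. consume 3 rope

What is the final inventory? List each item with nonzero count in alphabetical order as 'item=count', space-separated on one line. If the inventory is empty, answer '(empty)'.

After 1 (gather 10 sulfur): sulfur=10
After 2 (gather 10 cobalt): cobalt=10 sulfur=10
After 3 (gather 9 sulfur): cobalt=10 sulfur=19
After 4 (gather 1 wool): cobalt=10 sulfur=19 wool=1
After 5 (gather 10 cobalt): cobalt=20 sulfur=19 wool=1
After 6 (craft pulley): cobalt=20 pulley=1 sulfur=16 wool=1
After 7 (craft rope): cobalt=20 pulley=1 rope=2 sulfur=15 wool=1
After 8 (craft pulley): cobalt=20 pulley=2 rope=2 sulfur=12 wool=1
After 9 (craft glass): cobalt=16 glass=2 pulley=2 rope=1 sulfur=12 wool=1
After 10 (craft rope): cobalt=16 glass=2 pulley=2 rope=3 sulfur=11 wool=1
After 11 (craft glass): cobalt=12 glass=4 pulley=2 rope=2 sulfur=11 wool=1
After 12 (craft pulley): cobalt=12 glass=4 pulley=3 rope=2 sulfur=8 wool=1
After 13 (consume 4 glass): cobalt=12 pulley=3 rope=2 sulfur=8 wool=1
After 14 (craft glass): cobalt=8 glass=2 pulley=3 rope=1 sulfur=8 wool=1
After 15 (craft rope): cobalt=8 glass=2 pulley=3 rope=3 sulfur=7 wool=1
After 16 (consume 3 rope): cobalt=8 glass=2 pulley=3 sulfur=7 wool=1

Answer: cobalt=8 glass=2 pulley=3 sulfur=7 wool=1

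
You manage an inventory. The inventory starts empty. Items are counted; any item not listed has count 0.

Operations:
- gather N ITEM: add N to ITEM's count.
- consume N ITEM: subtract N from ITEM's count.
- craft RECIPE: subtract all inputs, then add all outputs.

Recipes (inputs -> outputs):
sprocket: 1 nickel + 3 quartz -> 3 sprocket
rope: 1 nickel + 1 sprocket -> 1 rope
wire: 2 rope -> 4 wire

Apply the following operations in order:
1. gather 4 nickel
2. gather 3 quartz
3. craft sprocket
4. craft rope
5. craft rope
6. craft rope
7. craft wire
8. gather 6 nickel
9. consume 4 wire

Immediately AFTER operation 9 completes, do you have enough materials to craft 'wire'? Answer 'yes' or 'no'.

Answer: no

Derivation:
After 1 (gather 4 nickel): nickel=4
After 2 (gather 3 quartz): nickel=4 quartz=3
After 3 (craft sprocket): nickel=3 sprocket=3
After 4 (craft rope): nickel=2 rope=1 sprocket=2
After 5 (craft rope): nickel=1 rope=2 sprocket=1
After 6 (craft rope): rope=3
After 7 (craft wire): rope=1 wire=4
After 8 (gather 6 nickel): nickel=6 rope=1 wire=4
After 9 (consume 4 wire): nickel=6 rope=1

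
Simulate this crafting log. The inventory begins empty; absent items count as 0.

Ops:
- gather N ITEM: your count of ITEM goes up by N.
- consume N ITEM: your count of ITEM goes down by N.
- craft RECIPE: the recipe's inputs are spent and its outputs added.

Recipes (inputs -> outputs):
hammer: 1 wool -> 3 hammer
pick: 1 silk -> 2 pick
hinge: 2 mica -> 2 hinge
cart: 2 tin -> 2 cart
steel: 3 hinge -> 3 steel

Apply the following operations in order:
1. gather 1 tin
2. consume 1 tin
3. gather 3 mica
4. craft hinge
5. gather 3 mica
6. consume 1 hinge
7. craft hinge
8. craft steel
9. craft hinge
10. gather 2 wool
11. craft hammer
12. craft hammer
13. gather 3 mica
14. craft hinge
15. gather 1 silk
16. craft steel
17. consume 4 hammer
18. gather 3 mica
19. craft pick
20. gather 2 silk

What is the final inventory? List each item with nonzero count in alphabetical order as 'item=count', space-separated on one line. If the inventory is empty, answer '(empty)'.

Answer: hammer=2 hinge=1 mica=4 pick=2 silk=2 steel=6

Derivation:
After 1 (gather 1 tin): tin=1
After 2 (consume 1 tin): (empty)
After 3 (gather 3 mica): mica=3
After 4 (craft hinge): hinge=2 mica=1
After 5 (gather 3 mica): hinge=2 mica=4
After 6 (consume 1 hinge): hinge=1 mica=4
After 7 (craft hinge): hinge=3 mica=2
After 8 (craft steel): mica=2 steel=3
After 9 (craft hinge): hinge=2 steel=3
After 10 (gather 2 wool): hinge=2 steel=3 wool=2
After 11 (craft hammer): hammer=3 hinge=2 steel=3 wool=1
After 12 (craft hammer): hammer=6 hinge=2 steel=3
After 13 (gather 3 mica): hammer=6 hinge=2 mica=3 steel=3
After 14 (craft hinge): hammer=6 hinge=4 mica=1 steel=3
After 15 (gather 1 silk): hammer=6 hinge=4 mica=1 silk=1 steel=3
After 16 (craft steel): hammer=6 hinge=1 mica=1 silk=1 steel=6
After 17 (consume 4 hammer): hammer=2 hinge=1 mica=1 silk=1 steel=6
After 18 (gather 3 mica): hammer=2 hinge=1 mica=4 silk=1 steel=6
After 19 (craft pick): hammer=2 hinge=1 mica=4 pick=2 steel=6
After 20 (gather 2 silk): hammer=2 hinge=1 mica=4 pick=2 silk=2 steel=6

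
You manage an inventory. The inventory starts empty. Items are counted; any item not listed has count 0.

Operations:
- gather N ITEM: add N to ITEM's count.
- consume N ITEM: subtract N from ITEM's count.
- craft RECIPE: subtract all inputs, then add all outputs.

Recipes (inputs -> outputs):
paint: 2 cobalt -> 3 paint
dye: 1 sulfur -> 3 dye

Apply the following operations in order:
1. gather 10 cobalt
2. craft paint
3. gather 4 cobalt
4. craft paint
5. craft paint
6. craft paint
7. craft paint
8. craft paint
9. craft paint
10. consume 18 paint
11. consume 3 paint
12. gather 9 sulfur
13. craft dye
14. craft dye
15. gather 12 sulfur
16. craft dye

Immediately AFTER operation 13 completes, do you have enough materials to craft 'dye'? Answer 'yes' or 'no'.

Answer: yes

Derivation:
After 1 (gather 10 cobalt): cobalt=10
After 2 (craft paint): cobalt=8 paint=3
After 3 (gather 4 cobalt): cobalt=12 paint=3
After 4 (craft paint): cobalt=10 paint=6
After 5 (craft paint): cobalt=8 paint=9
After 6 (craft paint): cobalt=6 paint=12
After 7 (craft paint): cobalt=4 paint=15
After 8 (craft paint): cobalt=2 paint=18
After 9 (craft paint): paint=21
After 10 (consume 18 paint): paint=3
After 11 (consume 3 paint): (empty)
After 12 (gather 9 sulfur): sulfur=9
After 13 (craft dye): dye=3 sulfur=8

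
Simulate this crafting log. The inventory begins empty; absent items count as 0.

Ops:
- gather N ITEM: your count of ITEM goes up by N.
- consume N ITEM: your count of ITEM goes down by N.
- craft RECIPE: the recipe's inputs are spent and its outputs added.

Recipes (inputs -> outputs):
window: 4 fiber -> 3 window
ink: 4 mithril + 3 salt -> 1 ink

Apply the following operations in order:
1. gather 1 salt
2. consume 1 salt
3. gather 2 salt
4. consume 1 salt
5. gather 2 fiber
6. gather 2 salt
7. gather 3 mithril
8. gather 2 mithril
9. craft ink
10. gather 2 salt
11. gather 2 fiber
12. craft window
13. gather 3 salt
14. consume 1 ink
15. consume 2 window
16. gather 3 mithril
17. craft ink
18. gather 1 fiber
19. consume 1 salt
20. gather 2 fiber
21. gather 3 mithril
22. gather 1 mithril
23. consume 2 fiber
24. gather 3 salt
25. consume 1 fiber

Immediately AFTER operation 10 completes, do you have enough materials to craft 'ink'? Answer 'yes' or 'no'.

After 1 (gather 1 salt): salt=1
After 2 (consume 1 salt): (empty)
After 3 (gather 2 salt): salt=2
After 4 (consume 1 salt): salt=1
After 5 (gather 2 fiber): fiber=2 salt=1
After 6 (gather 2 salt): fiber=2 salt=3
After 7 (gather 3 mithril): fiber=2 mithril=3 salt=3
After 8 (gather 2 mithril): fiber=2 mithril=5 salt=3
After 9 (craft ink): fiber=2 ink=1 mithril=1
After 10 (gather 2 salt): fiber=2 ink=1 mithril=1 salt=2

Answer: no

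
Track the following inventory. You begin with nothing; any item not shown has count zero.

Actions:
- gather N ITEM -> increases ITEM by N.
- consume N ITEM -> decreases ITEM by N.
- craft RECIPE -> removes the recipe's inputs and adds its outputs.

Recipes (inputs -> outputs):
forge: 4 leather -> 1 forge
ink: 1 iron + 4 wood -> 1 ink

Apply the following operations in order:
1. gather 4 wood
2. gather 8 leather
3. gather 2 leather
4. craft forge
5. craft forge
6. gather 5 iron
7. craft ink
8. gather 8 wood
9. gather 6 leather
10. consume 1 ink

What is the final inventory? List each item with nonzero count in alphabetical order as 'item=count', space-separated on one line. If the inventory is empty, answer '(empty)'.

After 1 (gather 4 wood): wood=4
After 2 (gather 8 leather): leather=8 wood=4
After 3 (gather 2 leather): leather=10 wood=4
After 4 (craft forge): forge=1 leather=6 wood=4
After 5 (craft forge): forge=2 leather=2 wood=4
After 6 (gather 5 iron): forge=2 iron=5 leather=2 wood=4
After 7 (craft ink): forge=2 ink=1 iron=4 leather=2
After 8 (gather 8 wood): forge=2 ink=1 iron=4 leather=2 wood=8
After 9 (gather 6 leather): forge=2 ink=1 iron=4 leather=8 wood=8
After 10 (consume 1 ink): forge=2 iron=4 leather=8 wood=8

Answer: forge=2 iron=4 leather=8 wood=8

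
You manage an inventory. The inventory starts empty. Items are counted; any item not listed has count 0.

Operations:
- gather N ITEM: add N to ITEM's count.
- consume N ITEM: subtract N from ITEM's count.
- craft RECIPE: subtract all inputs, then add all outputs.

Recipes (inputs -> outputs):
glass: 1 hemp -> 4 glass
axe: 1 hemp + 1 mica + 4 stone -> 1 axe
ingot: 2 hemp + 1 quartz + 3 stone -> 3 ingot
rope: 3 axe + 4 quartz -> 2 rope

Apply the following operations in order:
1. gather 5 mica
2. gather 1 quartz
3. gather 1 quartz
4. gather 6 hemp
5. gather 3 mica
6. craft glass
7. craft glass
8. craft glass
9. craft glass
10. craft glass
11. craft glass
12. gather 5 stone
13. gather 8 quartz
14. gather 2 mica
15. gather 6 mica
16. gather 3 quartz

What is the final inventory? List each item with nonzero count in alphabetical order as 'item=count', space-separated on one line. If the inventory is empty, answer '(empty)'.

After 1 (gather 5 mica): mica=5
After 2 (gather 1 quartz): mica=5 quartz=1
After 3 (gather 1 quartz): mica=5 quartz=2
After 4 (gather 6 hemp): hemp=6 mica=5 quartz=2
After 5 (gather 3 mica): hemp=6 mica=8 quartz=2
After 6 (craft glass): glass=4 hemp=5 mica=8 quartz=2
After 7 (craft glass): glass=8 hemp=4 mica=8 quartz=2
After 8 (craft glass): glass=12 hemp=3 mica=8 quartz=2
After 9 (craft glass): glass=16 hemp=2 mica=8 quartz=2
After 10 (craft glass): glass=20 hemp=1 mica=8 quartz=2
After 11 (craft glass): glass=24 mica=8 quartz=2
After 12 (gather 5 stone): glass=24 mica=8 quartz=2 stone=5
After 13 (gather 8 quartz): glass=24 mica=8 quartz=10 stone=5
After 14 (gather 2 mica): glass=24 mica=10 quartz=10 stone=5
After 15 (gather 6 mica): glass=24 mica=16 quartz=10 stone=5
After 16 (gather 3 quartz): glass=24 mica=16 quartz=13 stone=5

Answer: glass=24 mica=16 quartz=13 stone=5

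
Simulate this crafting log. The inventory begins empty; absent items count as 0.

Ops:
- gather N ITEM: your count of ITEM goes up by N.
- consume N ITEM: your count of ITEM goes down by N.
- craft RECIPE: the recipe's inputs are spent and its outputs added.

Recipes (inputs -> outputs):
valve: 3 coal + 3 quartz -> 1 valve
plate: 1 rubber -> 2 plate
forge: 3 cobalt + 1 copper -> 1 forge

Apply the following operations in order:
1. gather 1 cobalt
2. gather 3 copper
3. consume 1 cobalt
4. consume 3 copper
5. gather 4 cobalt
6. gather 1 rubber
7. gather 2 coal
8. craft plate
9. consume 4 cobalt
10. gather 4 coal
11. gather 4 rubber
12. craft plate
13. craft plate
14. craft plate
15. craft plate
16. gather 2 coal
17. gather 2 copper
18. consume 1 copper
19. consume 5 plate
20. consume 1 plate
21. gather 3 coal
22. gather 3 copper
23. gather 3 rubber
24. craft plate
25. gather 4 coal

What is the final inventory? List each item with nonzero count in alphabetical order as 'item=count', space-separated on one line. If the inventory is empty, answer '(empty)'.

After 1 (gather 1 cobalt): cobalt=1
After 2 (gather 3 copper): cobalt=1 copper=3
After 3 (consume 1 cobalt): copper=3
After 4 (consume 3 copper): (empty)
After 5 (gather 4 cobalt): cobalt=4
After 6 (gather 1 rubber): cobalt=4 rubber=1
After 7 (gather 2 coal): coal=2 cobalt=4 rubber=1
After 8 (craft plate): coal=2 cobalt=4 plate=2
After 9 (consume 4 cobalt): coal=2 plate=2
After 10 (gather 4 coal): coal=6 plate=2
After 11 (gather 4 rubber): coal=6 plate=2 rubber=4
After 12 (craft plate): coal=6 plate=4 rubber=3
After 13 (craft plate): coal=6 plate=6 rubber=2
After 14 (craft plate): coal=6 plate=8 rubber=1
After 15 (craft plate): coal=6 plate=10
After 16 (gather 2 coal): coal=8 plate=10
After 17 (gather 2 copper): coal=8 copper=2 plate=10
After 18 (consume 1 copper): coal=8 copper=1 plate=10
After 19 (consume 5 plate): coal=8 copper=1 plate=5
After 20 (consume 1 plate): coal=8 copper=1 plate=4
After 21 (gather 3 coal): coal=11 copper=1 plate=4
After 22 (gather 3 copper): coal=11 copper=4 plate=4
After 23 (gather 3 rubber): coal=11 copper=4 plate=4 rubber=3
After 24 (craft plate): coal=11 copper=4 plate=6 rubber=2
After 25 (gather 4 coal): coal=15 copper=4 plate=6 rubber=2

Answer: coal=15 copper=4 plate=6 rubber=2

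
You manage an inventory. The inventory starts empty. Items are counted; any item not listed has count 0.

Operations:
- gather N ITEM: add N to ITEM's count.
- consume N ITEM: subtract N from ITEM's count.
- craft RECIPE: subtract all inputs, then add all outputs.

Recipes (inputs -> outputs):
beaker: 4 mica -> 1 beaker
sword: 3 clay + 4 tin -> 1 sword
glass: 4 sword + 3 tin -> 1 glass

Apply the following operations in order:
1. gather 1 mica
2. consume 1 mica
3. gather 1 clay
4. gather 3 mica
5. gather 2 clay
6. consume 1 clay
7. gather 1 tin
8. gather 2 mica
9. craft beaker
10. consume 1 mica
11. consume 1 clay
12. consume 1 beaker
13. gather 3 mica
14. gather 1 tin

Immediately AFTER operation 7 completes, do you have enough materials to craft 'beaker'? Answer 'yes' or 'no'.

Answer: no

Derivation:
After 1 (gather 1 mica): mica=1
After 2 (consume 1 mica): (empty)
After 3 (gather 1 clay): clay=1
After 4 (gather 3 mica): clay=1 mica=3
After 5 (gather 2 clay): clay=3 mica=3
After 6 (consume 1 clay): clay=2 mica=3
After 7 (gather 1 tin): clay=2 mica=3 tin=1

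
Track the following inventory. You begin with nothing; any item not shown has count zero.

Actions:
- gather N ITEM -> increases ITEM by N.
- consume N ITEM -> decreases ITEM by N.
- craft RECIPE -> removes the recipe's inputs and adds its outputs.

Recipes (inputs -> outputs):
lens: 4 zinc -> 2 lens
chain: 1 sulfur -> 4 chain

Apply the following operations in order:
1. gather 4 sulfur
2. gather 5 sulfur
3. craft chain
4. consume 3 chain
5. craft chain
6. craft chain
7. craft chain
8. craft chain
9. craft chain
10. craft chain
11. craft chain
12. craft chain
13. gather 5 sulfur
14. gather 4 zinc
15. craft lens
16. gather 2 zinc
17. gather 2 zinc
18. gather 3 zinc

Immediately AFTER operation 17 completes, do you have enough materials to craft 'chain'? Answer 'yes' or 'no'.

Answer: yes

Derivation:
After 1 (gather 4 sulfur): sulfur=4
After 2 (gather 5 sulfur): sulfur=9
After 3 (craft chain): chain=4 sulfur=8
After 4 (consume 3 chain): chain=1 sulfur=8
After 5 (craft chain): chain=5 sulfur=7
After 6 (craft chain): chain=9 sulfur=6
After 7 (craft chain): chain=13 sulfur=5
After 8 (craft chain): chain=17 sulfur=4
After 9 (craft chain): chain=21 sulfur=3
After 10 (craft chain): chain=25 sulfur=2
After 11 (craft chain): chain=29 sulfur=1
After 12 (craft chain): chain=33
After 13 (gather 5 sulfur): chain=33 sulfur=5
After 14 (gather 4 zinc): chain=33 sulfur=5 zinc=4
After 15 (craft lens): chain=33 lens=2 sulfur=5
After 16 (gather 2 zinc): chain=33 lens=2 sulfur=5 zinc=2
After 17 (gather 2 zinc): chain=33 lens=2 sulfur=5 zinc=4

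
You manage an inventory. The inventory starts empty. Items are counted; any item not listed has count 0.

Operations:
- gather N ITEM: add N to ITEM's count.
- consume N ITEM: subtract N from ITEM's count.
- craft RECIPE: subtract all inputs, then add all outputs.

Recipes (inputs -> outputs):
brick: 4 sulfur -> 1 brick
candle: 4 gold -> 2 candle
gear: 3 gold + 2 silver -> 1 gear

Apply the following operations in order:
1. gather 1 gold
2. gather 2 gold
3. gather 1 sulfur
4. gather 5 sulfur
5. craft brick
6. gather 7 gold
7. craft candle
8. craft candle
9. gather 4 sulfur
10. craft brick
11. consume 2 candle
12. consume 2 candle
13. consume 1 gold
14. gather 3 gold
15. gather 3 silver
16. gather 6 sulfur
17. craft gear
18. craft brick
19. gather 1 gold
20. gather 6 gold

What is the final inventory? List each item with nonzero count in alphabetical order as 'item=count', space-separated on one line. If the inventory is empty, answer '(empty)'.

After 1 (gather 1 gold): gold=1
After 2 (gather 2 gold): gold=3
After 3 (gather 1 sulfur): gold=3 sulfur=1
After 4 (gather 5 sulfur): gold=3 sulfur=6
After 5 (craft brick): brick=1 gold=3 sulfur=2
After 6 (gather 7 gold): brick=1 gold=10 sulfur=2
After 7 (craft candle): brick=1 candle=2 gold=6 sulfur=2
After 8 (craft candle): brick=1 candle=4 gold=2 sulfur=2
After 9 (gather 4 sulfur): brick=1 candle=4 gold=2 sulfur=6
After 10 (craft brick): brick=2 candle=4 gold=2 sulfur=2
After 11 (consume 2 candle): brick=2 candle=2 gold=2 sulfur=2
After 12 (consume 2 candle): brick=2 gold=2 sulfur=2
After 13 (consume 1 gold): brick=2 gold=1 sulfur=2
After 14 (gather 3 gold): brick=2 gold=4 sulfur=2
After 15 (gather 3 silver): brick=2 gold=4 silver=3 sulfur=2
After 16 (gather 6 sulfur): brick=2 gold=4 silver=3 sulfur=8
After 17 (craft gear): brick=2 gear=1 gold=1 silver=1 sulfur=8
After 18 (craft brick): brick=3 gear=1 gold=1 silver=1 sulfur=4
After 19 (gather 1 gold): brick=3 gear=1 gold=2 silver=1 sulfur=4
After 20 (gather 6 gold): brick=3 gear=1 gold=8 silver=1 sulfur=4

Answer: brick=3 gear=1 gold=8 silver=1 sulfur=4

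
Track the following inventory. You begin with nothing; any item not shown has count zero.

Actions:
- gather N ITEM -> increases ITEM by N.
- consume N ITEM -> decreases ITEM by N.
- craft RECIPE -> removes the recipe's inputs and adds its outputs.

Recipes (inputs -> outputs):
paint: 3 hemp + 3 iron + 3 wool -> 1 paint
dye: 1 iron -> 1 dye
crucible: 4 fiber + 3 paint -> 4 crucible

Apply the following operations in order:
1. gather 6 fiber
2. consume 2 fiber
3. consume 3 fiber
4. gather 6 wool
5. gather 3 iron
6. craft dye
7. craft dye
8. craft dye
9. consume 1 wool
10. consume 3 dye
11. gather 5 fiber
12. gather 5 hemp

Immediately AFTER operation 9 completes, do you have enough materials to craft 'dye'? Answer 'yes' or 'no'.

After 1 (gather 6 fiber): fiber=6
After 2 (consume 2 fiber): fiber=4
After 3 (consume 3 fiber): fiber=1
After 4 (gather 6 wool): fiber=1 wool=6
After 5 (gather 3 iron): fiber=1 iron=3 wool=6
After 6 (craft dye): dye=1 fiber=1 iron=2 wool=6
After 7 (craft dye): dye=2 fiber=1 iron=1 wool=6
After 8 (craft dye): dye=3 fiber=1 wool=6
After 9 (consume 1 wool): dye=3 fiber=1 wool=5

Answer: no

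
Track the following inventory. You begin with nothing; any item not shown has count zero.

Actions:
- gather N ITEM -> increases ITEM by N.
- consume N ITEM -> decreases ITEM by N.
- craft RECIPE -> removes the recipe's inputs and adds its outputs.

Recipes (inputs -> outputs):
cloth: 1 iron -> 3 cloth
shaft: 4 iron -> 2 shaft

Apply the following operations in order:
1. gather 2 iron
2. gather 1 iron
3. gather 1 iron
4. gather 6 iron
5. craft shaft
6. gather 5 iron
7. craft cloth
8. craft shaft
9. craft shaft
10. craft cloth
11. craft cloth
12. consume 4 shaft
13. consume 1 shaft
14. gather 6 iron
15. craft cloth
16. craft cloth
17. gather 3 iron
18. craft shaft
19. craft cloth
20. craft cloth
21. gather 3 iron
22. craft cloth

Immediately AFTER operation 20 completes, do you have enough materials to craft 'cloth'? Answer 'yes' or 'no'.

Answer: yes

Derivation:
After 1 (gather 2 iron): iron=2
After 2 (gather 1 iron): iron=3
After 3 (gather 1 iron): iron=4
After 4 (gather 6 iron): iron=10
After 5 (craft shaft): iron=6 shaft=2
After 6 (gather 5 iron): iron=11 shaft=2
After 7 (craft cloth): cloth=3 iron=10 shaft=2
After 8 (craft shaft): cloth=3 iron=6 shaft=4
After 9 (craft shaft): cloth=3 iron=2 shaft=6
After 10 (craft cloth): cloth=6 iron=1 shaft=6
After 11 (craft cloth): cloth=9 shaft=6
After 12 (consume 4 shaft): cloth=9 shaft=2
After 13 (consume 1 shaft): cloth=9 shaft=1
After 14 (gather 6 iron): cloth=9 iron=6 shaft=1
After 15 (craft cloth): cloth=12 iron=5 shaft=1
After 16 (craft cloth): cloth=15 iron=4 shaft=1
After 17 (gather 3 iron): cloth=15 iron=7 shaft=1
After 18 (craft shaft): cloth=15 iron=3 shaft=3
After 19 (craft cloth): cloth=18 iron=2 shaft=3
After 20 (craft cloth): cloth=21 iron=1 shaft=3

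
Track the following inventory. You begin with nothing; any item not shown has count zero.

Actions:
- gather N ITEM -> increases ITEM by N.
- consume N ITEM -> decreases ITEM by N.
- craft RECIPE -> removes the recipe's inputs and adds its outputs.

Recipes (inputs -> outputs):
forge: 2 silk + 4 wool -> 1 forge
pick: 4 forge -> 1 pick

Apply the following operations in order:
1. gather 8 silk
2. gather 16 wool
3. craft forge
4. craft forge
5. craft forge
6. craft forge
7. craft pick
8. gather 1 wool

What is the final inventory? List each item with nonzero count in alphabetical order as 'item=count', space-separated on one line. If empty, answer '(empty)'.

Answer: pick=1 wool=1

Derivation:
After 1 (gather 8 silk): silk=8
After 2 (gather 16 wool): silk=8 wool=16
After 3 (craft forge): forge=1 silk=6 wool=12
After 4 (craft forge): forge=2 silk=4 wool=8
After 5 (craft forge): forge=3 silk=2 wool=4
After 6 (craft forge): forge=4
After 7 (craft pick): pick=1
After 8 (gather 1 wool): pick=1 wool=1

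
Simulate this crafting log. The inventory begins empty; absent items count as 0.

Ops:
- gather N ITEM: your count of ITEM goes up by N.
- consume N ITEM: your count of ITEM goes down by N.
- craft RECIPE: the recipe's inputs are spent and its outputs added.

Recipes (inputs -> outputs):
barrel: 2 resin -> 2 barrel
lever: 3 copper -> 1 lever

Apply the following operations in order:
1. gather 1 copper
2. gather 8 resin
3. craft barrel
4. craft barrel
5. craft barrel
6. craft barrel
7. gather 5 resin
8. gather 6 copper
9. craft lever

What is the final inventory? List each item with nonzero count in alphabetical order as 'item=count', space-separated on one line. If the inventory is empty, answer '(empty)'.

After 1 (gather 1 copper): copper=1
After 2 (gather 8 resin): copper=1 resin=8
After 3 (craft barrel): barrel=2 copper=1 resin=6
After 4 (craft barrel): barrel=4 copper=1 resin=4
After 5 (craft barrel): barrel=6 copper=1 resin=2
After 6 (craft barrel): barrel=8 copper=1
After 7 (gather 5 resin): barrel=8 copper=1 resin=5
After 8 (gather 6 copper): barrel=8 copper=7 resin=5
After 9 (craft lever): barrel=8 copper=4 lever=1 resin=5

Answer: barrel=8 copper=4 lever=1 resin=5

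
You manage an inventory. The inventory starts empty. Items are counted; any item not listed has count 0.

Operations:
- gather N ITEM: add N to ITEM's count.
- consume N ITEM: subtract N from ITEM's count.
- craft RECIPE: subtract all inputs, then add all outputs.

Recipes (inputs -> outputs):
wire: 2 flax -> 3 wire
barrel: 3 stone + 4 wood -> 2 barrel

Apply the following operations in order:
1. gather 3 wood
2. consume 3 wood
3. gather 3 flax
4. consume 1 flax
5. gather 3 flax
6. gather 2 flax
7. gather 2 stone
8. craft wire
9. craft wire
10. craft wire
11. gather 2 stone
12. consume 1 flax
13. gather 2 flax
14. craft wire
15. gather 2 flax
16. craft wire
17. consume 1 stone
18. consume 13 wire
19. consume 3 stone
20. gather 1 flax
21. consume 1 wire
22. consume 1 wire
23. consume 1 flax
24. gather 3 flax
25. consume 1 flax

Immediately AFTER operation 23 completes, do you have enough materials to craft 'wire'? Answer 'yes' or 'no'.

Answer: no

Derivation:
After 1 (gather 3 wood): wood=3
After 2 (consume 3 wood): (empty)
After 3 (gather 3 flax): flax=3
After 4 (consume 1 flax): flax=2
After 5 (gather 3 flax): flax=5
After 6 (gather 2 flax): flax=7
After 7 (gather 2 stone): flax=7 stone=2
After 8 (craft wire): flax=5 stone=2 wire=3
After 9 (craft wire): flax=3 stone=2 wire=6
After 10 (craft wire): flax=1 stone=2 wire=9
After 11 (gather 2 stone): flax=1 stone=4 wire=9
After 12 (consume 1 flax): stone=4 wire=9
After 13 (gather 2 flax): flax=2 stone=4 wire=9
After 14 (craft wire): stone=4 wire=12
After 15 (gather 2 flax): flax=2 stone=4 wire=12
After 16 (craft wire): stone=4 wire=15
After 17 (consume 1 stone): stone=3 wire=15
After 18 (consume 13 wire): stone=3 wire=2
After 19 (consume 3 stone): wire=2
After 20 (gather 1 flax): flax=1 wire=2
After 21 (consume 1 wire): flax=1 wire=1
After 22 (consume 1 wire): flax=1
After 23 (consume 1 flax): (empty)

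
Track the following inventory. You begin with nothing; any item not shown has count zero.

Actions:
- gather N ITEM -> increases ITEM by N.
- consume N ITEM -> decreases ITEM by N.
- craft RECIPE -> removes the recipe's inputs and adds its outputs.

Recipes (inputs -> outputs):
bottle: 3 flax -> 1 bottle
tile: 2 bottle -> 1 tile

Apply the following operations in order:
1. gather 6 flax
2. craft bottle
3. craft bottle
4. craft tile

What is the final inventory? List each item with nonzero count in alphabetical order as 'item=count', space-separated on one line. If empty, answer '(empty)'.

After 1 (gather 6 flax): flax=6
After 2 (craft bottle): bottle=1 flax=3
After 3 (craft bottle): bottle=2
After 4 (craft tile): tile=1

Answer: tile=1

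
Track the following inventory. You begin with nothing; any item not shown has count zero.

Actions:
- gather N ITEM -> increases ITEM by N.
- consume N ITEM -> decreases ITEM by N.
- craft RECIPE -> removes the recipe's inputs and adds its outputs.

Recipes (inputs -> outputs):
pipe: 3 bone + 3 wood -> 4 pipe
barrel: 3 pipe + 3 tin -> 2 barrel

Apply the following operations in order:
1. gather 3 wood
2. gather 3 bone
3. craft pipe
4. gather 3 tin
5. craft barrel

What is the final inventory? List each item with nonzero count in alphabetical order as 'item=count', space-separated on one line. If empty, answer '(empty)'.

Answer: barrel=2 pipe=1

Derivation:
After 1 (gather 3 wood): wood=3
After 2 (gather 3 bone): bone=3 wood=3
After 3 (craft pipe): pipe=4
After 4 (gather 3 tin): pipe=4 tin=3
After 5 (craft barrel): barrel=2 pipe=1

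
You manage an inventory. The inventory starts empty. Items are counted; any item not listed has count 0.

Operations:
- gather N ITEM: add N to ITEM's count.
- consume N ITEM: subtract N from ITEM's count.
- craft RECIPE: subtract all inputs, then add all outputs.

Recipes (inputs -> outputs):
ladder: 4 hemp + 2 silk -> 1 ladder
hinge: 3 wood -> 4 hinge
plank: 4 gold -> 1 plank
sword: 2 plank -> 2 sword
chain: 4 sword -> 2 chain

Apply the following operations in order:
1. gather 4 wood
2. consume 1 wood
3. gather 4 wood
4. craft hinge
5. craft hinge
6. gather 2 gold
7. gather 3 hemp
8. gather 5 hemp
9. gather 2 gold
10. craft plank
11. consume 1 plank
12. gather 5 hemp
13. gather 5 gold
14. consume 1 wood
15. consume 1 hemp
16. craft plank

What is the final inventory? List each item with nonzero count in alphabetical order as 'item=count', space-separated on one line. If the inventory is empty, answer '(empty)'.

Answer: gold=1 hemp=12 hinge=8 plank=1

Derivation:
After 1 (gather 4 wood): wood=4
After 2 (consume 1 wood): wood=3
After 3 (gather 4 wood): wood=7
After 4 (craft hinge): hinge=4 wood=4
After 5 (craft hinge): hinge=8 wood=1
After 6 (gather 2 gold): gold=2 hinge=8 wood=1
After 7 (gather 3 hemp): gold=2 hemp=3 hinge=8 wood=1
After 8 (gather 5 hemp): gold=2 hemp=8 hinge=8 wood=1
After 9 (gather 2 gold): gold=4 hemp=8 hinge=8 wood=1
After 10 (craft plank): hemp=8 hinge=8 plank=1 wood=1
After 11 (consume 1 plank): hemp=8 hinge=8 wood=1
After 12 (gather 5 hemp): hemp=13 hinge=8 wood=1
After 13 (gather 5 gold): gold=5 hemp=13 hinge=8 wood=1
After 14 (consume 1 wood): gold=5 hemp=13 hinge=8
After 15 (consume 1 hemp): gold=5 hemp=12 hinge=8
After 16 (craft plank): gold=1 hemp=12 hinge=8 plank=1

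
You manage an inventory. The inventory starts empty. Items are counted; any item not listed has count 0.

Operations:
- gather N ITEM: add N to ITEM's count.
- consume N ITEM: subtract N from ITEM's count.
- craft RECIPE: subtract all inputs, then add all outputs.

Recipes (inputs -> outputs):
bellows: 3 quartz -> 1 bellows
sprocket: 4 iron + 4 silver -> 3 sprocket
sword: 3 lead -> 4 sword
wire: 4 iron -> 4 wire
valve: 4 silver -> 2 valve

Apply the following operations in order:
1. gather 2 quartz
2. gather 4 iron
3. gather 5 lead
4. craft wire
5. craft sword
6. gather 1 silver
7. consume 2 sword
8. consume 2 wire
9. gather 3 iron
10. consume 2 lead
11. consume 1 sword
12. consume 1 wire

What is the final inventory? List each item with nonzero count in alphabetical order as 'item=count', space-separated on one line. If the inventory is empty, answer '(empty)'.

Answer: iron=3 quartz=2 silver=1 sword=1 wire=1

Derivation:
After 1 (gather 2 quartz): quartz=2
After 2 (gather 4 iron): iron=4 quartz=2
After 3 (gather 5 lead): iron=4 lead=5 quartz=2
After 4 (craft wire): lead=5 quartz=2 wire=4
After 5 (craft sword): lead=2 quartz=2 sword=4 wire=4
After 6 (gather 1 silver): lead=2 quartz=2 silver=1 sword=4 wire=4
After 7 (consume 2 sword): lead=2 quartz=2 silver=1 sword=2 wire=4
After 8 (consume 2 wire): lead=2 quartz=2 silver=1 sword=2 wire=2
After 9 (gather 3 iron): iron=3 lead=2 quartz=2 silver=1 sword=2 wire=2
After 10 (consume 2 lead): iron=3 quartz=2 silver=1 sword=2 wire=2
After 11 (consume 1 sword): iron=3 quartz=2 silver=1 sword=1 wire=2
After 12 (consume 1 wire): iron=3 quartz=2 silver=1 sword=1 wire=1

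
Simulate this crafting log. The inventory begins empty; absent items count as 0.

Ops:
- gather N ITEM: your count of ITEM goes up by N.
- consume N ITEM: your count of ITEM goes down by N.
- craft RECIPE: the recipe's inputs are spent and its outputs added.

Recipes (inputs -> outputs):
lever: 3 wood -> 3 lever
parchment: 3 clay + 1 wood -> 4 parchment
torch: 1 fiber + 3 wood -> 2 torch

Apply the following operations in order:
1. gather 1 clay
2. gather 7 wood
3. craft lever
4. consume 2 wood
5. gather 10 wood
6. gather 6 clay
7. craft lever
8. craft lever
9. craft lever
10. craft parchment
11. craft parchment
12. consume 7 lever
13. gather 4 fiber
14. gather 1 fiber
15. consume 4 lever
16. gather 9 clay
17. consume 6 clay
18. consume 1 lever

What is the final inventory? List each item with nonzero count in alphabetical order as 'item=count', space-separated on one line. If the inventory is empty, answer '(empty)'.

Answer: clay=4 fiber=5 parchment=8 wood=1

Derivation:
After 1 (gather 1 clay): clay=1
After 2 (gather 7 wood): clay=1 wood=7
After 3 (craft lever): clay=1 lever=3 wood=4
After 4 (consume 2 wood): clay=1 lever=3 wood=2
After 5 (gather 10 wood): clay=1 lever=3 wood=12
After 6 (gather 6 clay): clay=7 lever=3 wood=12
After 7 (craft lever): clay=7 lever=6 wood=9
After 8 (craft lever): clay=7 lever=9 wood=6
After 9 (craft lever): clay=7 lever=12 wood=3
After 10 (craft parchment): clay=4 lever=12 parchment=4 wood=2
After 11 (craft parchment): clay=1 lever=12 parchment=8 wood=1
After 12 (consume 7 lever): clay=1 lever=5 parchment=8 wood=1
After 13 (gather 4 fiber): clay=1 fiber=4 lever=5 parchment=8 wood=1
After 14 (gather 1 fiber): clay=1 fiber=5 lever=5 parchment=8 wood=1
After 15 (consume 4 lever): clay=1 fiber=5 lever=1 parchment=8 wood=1
After 16 (gather 9 clay): clay=10 fiber=5 lever=1 parchment=8 wood=1
After 17 (consume 6 clay): clay=4 fiber=5 lever=1 parchment=8 wood=1
After 18 (consume 1 lever): clay=4 fiber=5 parchment=8 wood=1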